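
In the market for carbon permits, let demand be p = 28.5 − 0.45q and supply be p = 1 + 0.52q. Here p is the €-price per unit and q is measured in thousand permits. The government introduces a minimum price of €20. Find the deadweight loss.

€43.42 thousand

Competitive equilibrium: 28.5 − 0.45q = 1 + 0.52q → q* = 28.3505, p* = 15.7423.
At the floor p = 20, quantity demanded = (28.5 − 20)/0.45 = 18.8889.
Sellers' marginal cost at q' = 18.8889: 1 + 0.52·18.8889 = 10.8222.
Δq = 28.3505 − 18.8889 = 9.4616; wedge = 20 − 10.8222 = 9.1778.
Welfare loss = ½ × 9.4616 × 9.1778 = €43.42 thousand.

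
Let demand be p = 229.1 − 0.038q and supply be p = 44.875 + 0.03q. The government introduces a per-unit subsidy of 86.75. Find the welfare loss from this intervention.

Competitive equilibrium: 229.1 − 0.038q = 44.875 + 0.03q → q* = 2709.1912, p* = 126.1507.
The subsidy lowers effective supply by 86.75: p = 0.03q − 41.875.
New quantity: 229.1 − 0.038q = 0.03q − 41.875 → q' = 3984.9265.
Overproduction Δq = 3984.9265 − 2709.1912 = 1275.7353; wedge = subsidy = 86.75.
Deadweight loss = ½ × 1275.7353 × 86.75 = 55335.02.

55335.02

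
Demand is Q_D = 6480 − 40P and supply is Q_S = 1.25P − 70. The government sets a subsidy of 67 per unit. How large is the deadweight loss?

2720.61

In inverse form: demand P = 162 − 0.025Q, supply P = 56 + 0.8Q.
Competitive equilibrium: 162 − 0.025Q = 56 + 0.8Q → Q* = 128.4848, P* = 158.7879.
The subsidy lowers effective supply by 67: P = 0.8Q − 11.
New quantity: 162 − 0.025Q = 0.8Q − 11 → Q' = 209.697.
Overproduction ΔQ = 209.697 − 128.4848 = 81.2122; wedge = subsidy = 67.
DWL = ½ × 81.2122 × 67 = 2720.61.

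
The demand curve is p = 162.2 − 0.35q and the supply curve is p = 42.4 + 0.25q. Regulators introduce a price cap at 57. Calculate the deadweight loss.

5986.88

Competitive equilibrium: 162.2 − 0.35q = 42.4 + 0.25q → q* = 199.6667, p* = 92.3167.
At the ceiling p = 57, quantity supplied = (57 − 42.4)/0.25 = 58.4.
Willingness to pay at q' = 58.4: 162.2 − 0.35·58.4 = 141.76.
Δq = 199.6667 − 58.4 = 141.2667; wedge = 141.76 − 57 = 84.76.
The triangle = ½ × 141.2667 × 84.76 = 5986.88.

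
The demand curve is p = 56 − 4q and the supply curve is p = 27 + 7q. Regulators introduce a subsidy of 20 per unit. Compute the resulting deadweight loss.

18.18

Competitive equilibrium: 56 − 4q = 27 + 7q → q* = 2.6364, p* = 45.4545.
The subsidy lowers effective supply by 20: p = 7 + 7q.
New quantity: 56 − 4q = 7 + 7q → q' = 4.4545.
Overproduction Δq = 4.4545 − 2.6364 = 1.8181; wedge = subsidy = 20.
Welfare loss = ½ × 1.8181 × 20 = 18.18.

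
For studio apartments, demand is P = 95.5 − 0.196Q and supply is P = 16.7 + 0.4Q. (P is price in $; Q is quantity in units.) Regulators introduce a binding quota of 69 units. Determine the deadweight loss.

$1190.84

Competitive equilibrium: 95.5 − 0.196Q = 16.7 + 0.4Q → Q* = 132.2148, P* = 69.5859.
At Q = 69: demand price = 95.5 − 0.196·69 = 81.976; supply price = 16.7 + 0.4·69 = 44.3.
ΔQ = 132.2148 − 69 = 63.2148; wedge = 81.976 − 44.3 = 37.676.
DWL = ½ × 63.2148 × 37.676 = $1190.84.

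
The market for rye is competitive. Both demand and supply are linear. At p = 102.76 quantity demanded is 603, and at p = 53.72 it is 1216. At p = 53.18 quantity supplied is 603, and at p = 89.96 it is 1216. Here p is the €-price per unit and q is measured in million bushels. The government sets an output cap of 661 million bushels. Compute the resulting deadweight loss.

€6139.04 million

Demand slope = (53.72 − 102.76)/(1216 − 603) = −0.08, so p = 151 − 0.08q.
Supply slope = (89.96 − 53.18)/(1216 − 603) = 0.06, so p = 17 + 0.06q.
Competitive equilibrium: 151 − 0.08q = 17 + 0.06q → q* = 957.1429, p* = 74.4286.
At q = 661: demand price = 151 − 0.08·661 = 98.12; supply price = 17 + 0.06·661 = 56.66.
Δq = 957.1429 − 661 = 296.1429; wedge = 98.12 − 56.66 = 41.46.
Deadweight loss = ½ × 296.1429 × 41.46 = €6139.04 million.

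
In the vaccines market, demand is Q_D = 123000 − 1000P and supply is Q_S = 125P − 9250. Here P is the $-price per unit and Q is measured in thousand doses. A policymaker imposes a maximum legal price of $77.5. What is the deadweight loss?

$112812.72 thousand

In inverse form: demand P = 123 − 0.001Q, supply P = 74 + 0.008Q.
Competitive equilibrium: 123 − 0.001Q = 74 + 0.008Q → Q* = 5444.4444, P* = 117.5556.
At the ceiling P = 77.5, quantity supplied = (77.5 − 74)/0.008 = 437.5.
Willingness to pay at Q' = 437.5: 123 − 0.001·437.5 = 122.5625.
ΔQ = 5444.4444 − 437.5 = 5006.9444; wedge = 122.5625 − 77.5 = 45.0625.
The triangle = ½ × 5006.9444 × 45.0625 = $112812.72 thousand.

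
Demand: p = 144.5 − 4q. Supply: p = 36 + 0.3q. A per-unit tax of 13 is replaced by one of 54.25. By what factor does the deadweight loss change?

Competitive equilibrium: 144.5 − 4q = 36 + 0.3q → q* = 25.2326, p* = 43.5698.
For a per-unit tax t: Δq = t/4.3, so DWL = ½·t·(t/4.3) = t²/8.6.
At t = 13: DWL = 19.651. At t = 54.25: DWL = 342.217.
Ratio = (54.25/13)² = 17.415.

17.415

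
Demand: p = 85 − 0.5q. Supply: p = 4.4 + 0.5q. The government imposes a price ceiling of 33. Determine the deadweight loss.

Competitive equilibrium: 85 − 0.5q = 4.4 + 0.5q → q* = 80.6, p* = 44.7.
At the ceiling p = 33, quantity supplied = (33 − 4.4)/0.5 = 57.2.
Willingness to pay at q' = 57.2: 85 − 0.5·57.2 = 56.4.
Δq = 80.6 − 57.2 = 23.4; wedge = 56.4 − 33 = 23.4.
Deadweight loss = ½ × 23.4 × 23.4 = 273.78.

273.78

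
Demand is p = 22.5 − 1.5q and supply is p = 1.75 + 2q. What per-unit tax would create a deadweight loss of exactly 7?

Competitive equilibrium: 22.5 − 1.5q = 1.75 + 2q → q* = 5.9286, p* = 13.6071.
A tax t gives Δq = t/3.5 and wedge t, so DWL = t²/7.
t²/7 = 7 → t² = 49 → t = 7.

7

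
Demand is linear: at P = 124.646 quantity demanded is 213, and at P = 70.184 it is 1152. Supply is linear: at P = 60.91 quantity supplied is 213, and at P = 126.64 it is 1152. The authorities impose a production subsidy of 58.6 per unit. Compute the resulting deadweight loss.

Demand slope = (70.184 − 124.646)/(1152 − 213) = −0.058, so P = 137 − 0.058Q.
Supply slope = (126.64 − 60.91)/(1152 − 213) = 0.07, so P = 46 + 0.07Q.
Competitive equilibrium: 137 − 0.058Q = 46 + 0.07Q → Q* = 710.9375, P* = 95.7656.
The subsidy lowers effective supply by 58.6: P = 0.07Q − 12.6.
New quantity: 137 − 0.058Q = 0.07Q − 12.6 → Q' = 1168.75.
Overproduction ΔQ = 1168.75 − 710.9375 = 457.8125; wedge = subsidy = 58.6.
Deadweight loss = ½ × 457.8125 × 58.6 = 13413.91.

13413.91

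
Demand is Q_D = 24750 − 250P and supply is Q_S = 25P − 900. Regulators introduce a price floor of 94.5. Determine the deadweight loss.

In inverse form: demand P = 99 − 0.004Q, supply P = 36 + 0.04Q.
Competitive equilibrium: 99 − 0.004Q = 36 + 0.04Q → Q* = 1431.8182, P* = 93.2727.
At the floor P = 94.5, quantity demanded = (99 − 94.5)/0.004 = 1125.
Sellers' marginal cost at Q' = 1125: 36 + 0.04·1125 = 81.
ΔQ = 1431.8182 − 1125 = 306.8182; wedge = 94.5 − 81 = 13.5.
Deadweight loss = ½ × 306.8182 × 13.5 = 2071.02.

2071.02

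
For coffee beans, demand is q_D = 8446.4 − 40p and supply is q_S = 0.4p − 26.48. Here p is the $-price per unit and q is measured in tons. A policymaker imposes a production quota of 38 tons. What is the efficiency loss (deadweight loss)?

$475.64

In inverse form: demand p = 211.16 − 0.025q, supply p = 66.2 + 2.5q.
Competitive equilibrium: 211.16 − 0.025q = 66.2 + 2.5q → q* = 57.4099, p* = 209.7248.
At q = 38: demand price = 211.16 − 0.025·38 = 210.21; supply price = 66.2 + 2.5·38 = 161.2.
Δq = 57.4099 − 38 = 19.4099; wedge = 210.21 − 161.2 = 49.01.
Deadweight loss = ½ × 19.4099 × 49.01 = $475.64.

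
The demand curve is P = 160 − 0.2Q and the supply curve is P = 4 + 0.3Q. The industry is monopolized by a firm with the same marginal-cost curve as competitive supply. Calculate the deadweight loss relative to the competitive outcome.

1986.61

Competitive equilibrium: 160 − 0.2Q = 4 + 0.3Q → Q* = 312, P* = 97.6.
Marginal revenue: MR = 160 − 0.4Q. Set MR = MC: 160 − 0.4Q = 4 + 0.3Q → Q_m = 222.85714.
Price P_m = 160 − 0.2·222.85714 = 115.42857; MC(Q_m) = 4 + 0.3·222.85714 = 70.85714.
Competitive Q* = 312, so ΔQ = 89.14286; wedge = 115.42857 − 70.85714 = 44.57143.
Welfare loss = ½ × 89.14286 × 44.57143 = 1986.61.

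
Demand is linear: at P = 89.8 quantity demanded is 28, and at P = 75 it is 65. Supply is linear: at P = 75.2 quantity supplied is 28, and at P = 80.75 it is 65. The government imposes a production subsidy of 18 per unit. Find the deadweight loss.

294.55

Demand slope = (75 − 89.8)/(65 − 28) = −0.4, so P = 101 − 0.4Q.
Supply slope = (80.75 − 75.2)/(65 − 28) = 0.15, so P = 71 + 0.15Q.
Competitive equilibrium: 101 − 0.4Q = 71 + 0.15Q → Q* = 54.54545, P* = 79.18182.
The subsidy lowers effective supply by 18: P = 53 + 0.15Q.
New quantity: 101 − 0.4Q = 53 + 0.15Q → Q' = 87.27273.
Overproduction ΔQ = 87.27273 − 54.54545 = 32.72728; wedge = subsidy = 18.
The triangle = ½ × 32.72728 × 18 = 294.55.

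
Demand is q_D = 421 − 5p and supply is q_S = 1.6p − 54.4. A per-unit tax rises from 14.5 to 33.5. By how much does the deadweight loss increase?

In inverse form: demand p = 84.2 − 0.2q, supply p = 34 + 0.625q.
Competitive equilibrium: 84.2 − 0.2q = 34 + 0.625q → q* = 60.8485, p* = 72.0303.
For a per-unit tax t: Δq = t/0.825, so DWL = ½·t·(t/0.825) = t²/1.65.
At t = 14.5: DWL = 127.424. At t = 33.5: DWL = 680.152.
Increase = 680.152 − 127.424 = 552.73.

552.73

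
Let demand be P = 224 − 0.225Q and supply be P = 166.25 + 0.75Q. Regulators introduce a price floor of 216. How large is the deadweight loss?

Competitive equilibrium: 224 − 0.225Q = 166.25 + 0.75Q → Q* = 59.2308, P* = 210.6731.
At the floor P = 216, quantity demanded = (224 − 216)/0.225 = 35.5556.
Sellers' marginal cost at Q' = 35.5556: 166.25 + 0.75·35.5556 = 192.9167.
ΔQ = 59.2308 − 35.5556 = 23.6752; wedge = 216 − 192.9167 = 23.0833.
Welfare loss = ½ × 23.6752 × 23.0833 = 273.25.

273.25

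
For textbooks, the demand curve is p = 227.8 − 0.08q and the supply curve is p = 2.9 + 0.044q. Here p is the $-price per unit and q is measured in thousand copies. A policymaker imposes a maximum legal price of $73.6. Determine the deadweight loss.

$2653.85 thousand

Competitive equilibrium: 227.8 − 0.08q = 2.9 + 0.044q → q* = 1813.7097, p* = 82.7032.
At the ceiling p = 73.6, quantity supplied = (73.6 − 2.9)/0.044 = 1606.8182.
Willingness to pay at q' = 1606.8182: 227.8 − 0.08·1606.8182 = 99.2545.
Δq = 1813.7097 − 1606.8182 = 206.8915; wedge = 99.2545 − 73.6 = 25.6545.
DWL = ½ × 206.8915 × 25.6545 = $2653.85 thousand.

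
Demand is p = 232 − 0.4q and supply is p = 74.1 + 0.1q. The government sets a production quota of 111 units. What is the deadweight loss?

Competitive equilibrium: 232 − 0.4q = 74.1 + 0.1q → q* = 315.8, p* = 105.68.
At q = 111: demand price = 232 − 0.4·111 = 187.6; supply price = 74.1 + 0.1·111 = 85.2.
Δq = 315.8 − 111 = 204.8; wedge = 187.6 − 85.2 = 102.4.
The triangle = ½ × 204.8 × 102.4 = 10485.76.

10485.76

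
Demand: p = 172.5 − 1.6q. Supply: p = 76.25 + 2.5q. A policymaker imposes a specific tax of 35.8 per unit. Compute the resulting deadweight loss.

156.30

Competitive equilibrium: 172.5 − 1.6q = 76.25 + 2.5q → q* = 23.4756, p* = 134.939.
With the tax, the buyer price exceeds the seller price by 35.8: (172.5 − 1.6q) − (76.25 + 2.5q) = 35.8 → q' = 14.7439.
Δq = 23.4756 − 14.7439 = 8.7317; the wedge equals the tax, 35.8.
The triangle = ½ × 8.7317 × 35.8 = 156.30.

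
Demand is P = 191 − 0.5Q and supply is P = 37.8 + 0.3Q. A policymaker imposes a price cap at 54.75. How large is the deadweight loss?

7290

Competitive equilibrium: 191 − 0.5Q = 37.8 + 0.3Q → Q* = 191.5, P* = 95.25.
At the ceiling P = 54.75, quantity supplied = (54.75 − 37.8)/0.3 = 56.5.
Willingness to pay at Q' = 56.5: 191 − 0.5·56.5 = 162.75.
ΔQ = 191.5 − 56.5 = 135; wedge = 162.75 − 54.75 = 108.
DWL = ½ × 135 × 108 = 7290.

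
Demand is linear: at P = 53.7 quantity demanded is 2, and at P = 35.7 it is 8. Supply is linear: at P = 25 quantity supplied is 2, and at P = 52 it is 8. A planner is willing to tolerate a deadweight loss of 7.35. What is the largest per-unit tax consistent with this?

Demand slope = (35.7 − 53.7)/(8 − 2) = −3, so P = 59.7 − 3Q.
Supply slope = (52 − 25)/(8 − 2) = 4.5, so P = 16 + 4.5Q.
Competitive equilibrium: 59.7 − 3Q = 16 + 4.5Q → Q* = 5.8267, P* = 42.22.
A tax t gives ΔQ = t/7.5 and wedge t, so DWL = t²/15.
t²/15 = 7.35 → t² = 110.25 → t = 10.5.

10.5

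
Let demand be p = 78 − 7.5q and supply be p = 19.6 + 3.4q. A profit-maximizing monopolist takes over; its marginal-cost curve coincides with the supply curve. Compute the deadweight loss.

25.99

Competitive equilibrium: 78 − 7.5q = 19.6 + 3.4q → q* = 5.3578, p* = 37.8165.
Marginal revenue: MR = 78 − 15q. Set MR = MC: 78 − 15q = 19.6 + 3.4q → q_m = 3.1739.
Price p_m = 78 − 7.5·3.1739 = 54.1958; MC(q_m) = 19.6 + 3.4·3.1739 = 30.3913.
Competitive q* = 5.3578, so Δq = 2.1839; wedge = 54.1958 − 30.3913 = 23.8045.
DWL = ½ × 2.1839 × 23.8045 = 25.99.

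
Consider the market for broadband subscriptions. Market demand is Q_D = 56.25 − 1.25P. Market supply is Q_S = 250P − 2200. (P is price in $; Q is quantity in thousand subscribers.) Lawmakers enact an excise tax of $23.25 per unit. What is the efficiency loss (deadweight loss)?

$336.17 thousand

In inverse form: demand P = 45 − 0.8Q, supply P = 8.8 + 0.004Q.
Competitive equilibrium: 45 − 0.8Q = 8.8 + 0.004Q → Q* = 45.0249, P* = 8.9801.
With the tax, the buyer price exceeds the seller price by 23.25: (45 − 0.8Q) − (8.8 + 0.004Q) = 23.25 → Q' = 16.107.
ΔQ = 45.0249 − 16.107 = 28.9179; the wedge equals the tax, 23.25.
Deadweight loss = ½ × 28.9179 × 23.25 = $336.17 thousand.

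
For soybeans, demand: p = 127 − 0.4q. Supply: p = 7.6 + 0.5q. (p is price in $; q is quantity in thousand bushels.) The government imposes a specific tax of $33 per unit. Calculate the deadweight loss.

$605 thousand

Competitive equilibrium: 127 − 0.4q = 7.6 + 0.5q → q* = 132.6667, p* = 73.9333.
With the tax, the buyer price exceeds the seller price by 33: (127 − 0.4q) − (7.6 + 0.5q) = 33 → q' = 96.
Δq = 132.6667 − 96 = 36.6667; the wedge equals the tax, 33.
Welfare loss = ½ × 36.6667 × 33 = $605 thousand.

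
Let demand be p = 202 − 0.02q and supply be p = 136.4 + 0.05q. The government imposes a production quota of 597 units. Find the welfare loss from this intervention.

4049.40

Competitive equilibrium: 202 − 0.02q = 136.4 + 0.05q → q* = 937.1429, p* = 183.2571.
At q = 597: demand price = 202 − 0.02·597 = 190.06; supply price = 136.4 + 0.05·597 = 166.25.
Δq = 937.1429 − 597 = 340.1429; wedge = 190.06 − 166.25 = 23.81.
DWL = ½ × 340.1429 × 23.81 = 4049.40.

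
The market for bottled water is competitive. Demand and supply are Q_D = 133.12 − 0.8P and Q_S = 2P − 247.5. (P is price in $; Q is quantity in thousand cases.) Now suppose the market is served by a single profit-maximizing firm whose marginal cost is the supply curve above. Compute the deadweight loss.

$90.23 thousand

In inverse form: demand P = 166.4 − 1.25Q, supply P = 123.75 + 0.5Q.
Competitive equilibrium: 166.4 − 1.25Q = 123.75 + 0.5Q → Q* = 24.3714, P* = 135.9357.
Marginal revenue: MR = 166.4 − 2.5Q. Set MR = MC: 166.4 − 2.5Q = 123.75 + 0.5Q → Q_m = 14.2167.
Price P_m = 166.4 − 1.25·14.2167 = 148.6291; MC(Q_m) = 123.75 + 0.5·14.2167 = 130.8584.
Competitive Q* = 24.3714, so ΔQ = 10.1547; wedge = 148.6291 − 130.8584 = 17.7707.
Deadweight loss = ½ × 10.1547 × 17.7707 = $90.23 thousand.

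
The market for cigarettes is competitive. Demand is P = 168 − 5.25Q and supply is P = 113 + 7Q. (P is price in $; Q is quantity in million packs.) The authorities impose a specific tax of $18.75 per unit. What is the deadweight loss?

$14.35 million

Competitive equilibrium: 168 − 5.25Q = 113 + 7Q → Q* = 4.4898, P* = 144.4286.
With the tax, the buyer price exceeds the seller price by 18.75: (168 − 5.25Q) − (113 + 7Q) = 18.75 → Q' = 2.9592.
ΔQ = 4.4898 − 2.9592 = 1.5306; the wedge equals the tax, 18.75.
Welfare loss = ½ × 1.5306 × 18.75 = $14.35 million.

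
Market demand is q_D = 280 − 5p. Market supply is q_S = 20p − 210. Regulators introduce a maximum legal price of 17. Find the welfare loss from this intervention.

In inverse form: demand p = 56 − 0.2q, supply p = 10.5 + 0.05q.
Competitive equilibrium: 56 − 0.2q = 10.5 + 0.05q → q* = 182, p* = 19.6.
At the ceiling p = 17, quantity supplied = (17 − 10.5)/0.05 = 130.
Willingness to pay at q' = 130: 56 − 0.2·130 = 30.
Δq = 182 − 130 = 52; wedge = 30 − 17 = 13.
DWL = ½ × 52 × 13 = 338.

338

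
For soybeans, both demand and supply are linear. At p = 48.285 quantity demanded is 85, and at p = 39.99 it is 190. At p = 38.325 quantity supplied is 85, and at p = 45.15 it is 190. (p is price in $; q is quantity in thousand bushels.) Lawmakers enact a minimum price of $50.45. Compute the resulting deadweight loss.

Demand slope = (39.99 − 48.285)/(190 − 85) = −0.079, so p = 55 − 0.079q.
Supply slope = (45.15 − 38.325)/(190 − 85) = 0.065, so p = 32.8 + 0.065q.
Competitive equilibrium: 55 − 0.079q = 32.8 + 0.065q → q* = 154.1667, p* = 42.8208.
At the floor p = 50.45, quantity demanded = (55 − 50.45)/0.079 = 57.5949.
Sellers' marginal cost at q' = 57.5949: 32.8 + 0.065·57.5949 = 36.5437.
Δq = 154.1667 − 57.5949 = 96.5718; wedge = 50.45 − 36.5437 = 13.9063.
Welfare loss = ½ × 96.5718 × 13.9063 = $671.48 thousand.

$671.48 thousand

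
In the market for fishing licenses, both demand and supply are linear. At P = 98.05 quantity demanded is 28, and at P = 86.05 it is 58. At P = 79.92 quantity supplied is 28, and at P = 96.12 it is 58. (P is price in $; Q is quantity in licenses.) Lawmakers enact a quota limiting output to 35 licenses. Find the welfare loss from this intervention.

Demand slope = (86.05 − 98.05)/(58 − 28) = −0.4, so P = 109.25 − 0.4Q.
Supply slope = (96.12 − 79.92)/(58 − 28) = 0.54, so P = 64.8 + 0.54Q.
Competitive equilibrium: 109.25 − 0.4Q = 64.8 + 0.54Q → Q* = 47.2872, P* = 90.3351.
At Q = 35: demand price = 109.25 − 0.4·35 = 95.25; supply price = 64.8 + 0.54·35 = 83.7.
ΔQ = 47.2872 − 35 = 12.2872; wedge = 95.25 − 83.7 = 11.55.
Deadweight loss = ½ × 12.2872 × 11.55 = $70.96.

$70.96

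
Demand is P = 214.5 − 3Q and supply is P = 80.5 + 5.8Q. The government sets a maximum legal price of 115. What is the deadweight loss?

Competitive equilibrium: 214.5 − 3Q = 80.5 + 5.8Q → Q* = 15.2273, P* = 168.8182.
At the ceiling P = 115, quantity supplied = (115 − 80.5)/5.8 = 5.9483.
Willingness to pay at Q' = 5.9483: 214.5 − 3·5.9483 = 196.6551.
ΔQ = 15.2273 − 5.9483 = 9.279; wedge = 196.6551 − 115 = 81.6551.
DWL = ½ × 9.279 × 81.6551 = 378.84.

378.84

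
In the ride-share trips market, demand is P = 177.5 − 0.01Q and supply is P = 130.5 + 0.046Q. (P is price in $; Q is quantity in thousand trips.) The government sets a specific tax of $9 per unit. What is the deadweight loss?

Competitive equilibrium: 177.5 − 0.01Q = 130.5 + 0.046Q → Q* = 839.2857, P* = 169.1071.
With the tax, the buyer price exceeds the seller price by 9: (177.5 − 0.01Q) − (130.5 + 0.046Q) = 9 → Q' = 678.5714.
ΔQ = 839.2857 − 678.5714 = 160.7143; the wedge equals the tax, 9.
The triangle = ½ × 160.7143 × 9 = $723.21 thousand.

$723.21 thousand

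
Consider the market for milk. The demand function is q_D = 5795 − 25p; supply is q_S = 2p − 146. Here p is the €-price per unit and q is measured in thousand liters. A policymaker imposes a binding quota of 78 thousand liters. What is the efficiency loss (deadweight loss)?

€12605.76 thousand

In inverse form: demand p = 231.8 − 0.04q, supply p = 73 + 0.5q.
Competitive equilibrium: 231.8 − 0.04q = 73 + 0.5q → q* = 294.0741, p* = 220.037.
At q = 78: demand price = 231.8 − 0.04·78 = 228.68; supply price = 73 + 0.5·78 = 112.
Δq = 294.0741 − 78 = 216.0741; wedge = 228.68 − 112 = 116.68.
Deadweight loss = ½ × 216.0741 × 116.68 = €12605.76 thousand.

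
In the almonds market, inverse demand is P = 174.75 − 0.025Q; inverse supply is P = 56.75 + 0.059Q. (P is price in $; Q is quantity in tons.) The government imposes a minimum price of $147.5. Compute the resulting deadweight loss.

Competitive equilibrium: 174.75 − 0.025Q = 56.75 + 0.059Q → Q* = 1404.7619, P* = 139.631.
At the floor P = 147.5, quantity demanded = (174.75 − 147.5)/0.025 = 1090.
Sellers' marginal cost at Q' = 1090: 56.75 + 0.059·1090 = 121.06.
ΔQ = 1404.7619 − 1090 = 314.7619; wedge = 147.5 − 121.06 = 26.44.
DWL = ½ × 314.7619 × 26.44 = $4161.15.

$4161.15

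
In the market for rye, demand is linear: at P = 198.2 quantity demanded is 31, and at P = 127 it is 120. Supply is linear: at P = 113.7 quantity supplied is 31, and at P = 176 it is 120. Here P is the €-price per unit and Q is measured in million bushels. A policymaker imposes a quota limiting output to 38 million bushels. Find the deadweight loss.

Demand slope = (127 − 198.2)/(120 − 31) = −0.8, so P = 223 − 0.8Q.
Supply slope = (176 − 113.7)/(120 − 31) = 0.7, so P = 92 + 0.7Q.
Competitive equilibrium: 223 − 0.8Q = 92 + 0.7Q → Q* = 87.3333, P* = 153.1333.
At Q = 38: demand price = 223 − 0.8·38 = 192.6; supply price = 92 + 0.7·38 = 118.6.
ΔQ = 87.3333 − 38 = 49.3333; wedge = 192.6 − 118.6 = 74.
Welfare loss = ½ × 49.3333 × 74 = €1825.33 million.

€1825.33 million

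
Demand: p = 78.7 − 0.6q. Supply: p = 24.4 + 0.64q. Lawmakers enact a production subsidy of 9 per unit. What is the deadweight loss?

Competitive equilibrium: 78.7 − 0.6q = 24.4 + 0.64q → q* = 43.7903, p* = 52.4258.
The subsidy lowers effective supply by 9: p = 15.4 + 0.64q.
New quantity: 78.7 − 0.6q = 15.4 + 0.64q → q' = 51.0484.
Overproduction Δq = 51.0484 − 43.7903 = 7.2581; wedge = subsidy = 9.
Welfare loss = ½ × 7.2581 × 9 = 32.66.

32.66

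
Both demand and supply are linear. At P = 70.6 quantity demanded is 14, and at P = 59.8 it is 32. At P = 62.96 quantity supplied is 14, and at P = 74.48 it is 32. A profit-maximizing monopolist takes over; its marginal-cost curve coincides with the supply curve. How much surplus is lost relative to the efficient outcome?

26.80

Demand slope = (59.8 − 70.6)/(32 − 14) = −0.6, so P = 79 − 0.6Q.
Supply slope = (74.48 − 62.96)/(32 − 14) = 0.64, so P = 54 + 0.64Q.
Competitive equilibrium: 79 − 0.6Q = 54 + 0.64Q → Q* = 20.1613, P* = 66.9032.
Marginal revenue: MR = 79 − 1.2Q. Set MR = MC: 79 − 1.2Q = 54 + 0.64Q → Q_m = 13.587.
Price P_m = 79 − 0.6·13.587 = 70.8478; MC(Q_m) = 54 + 0.64·13.587 = 62.6957.
Competitive Q* = 20.1613, so ΔQ = 6.5743; wedge = 70.8478 − 62.6957 = 8.1521.
Welfare loss = ½ × 6.5743 × 8.1521 = 26.80.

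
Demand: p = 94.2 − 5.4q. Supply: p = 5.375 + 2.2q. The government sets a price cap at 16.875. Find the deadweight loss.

158.59

Competitive equilibrium: 94.2 − 5.4q = 5.375 + 2.2q → q* = 11.6875, p* = 31.0875.
At the ceiling p = 16.875, quantity supplied = (16.875 − 5.375)/2.2 = 5.2273.
Willingness to pay at q' = 5.2273: 94.2 − 5.4·5.2273 = 65.9726.
Δq = 11.6875 − 5.2273 = 6.4602; wedge = 65.9726 − 16.875 = 49.0976.
Welfare loss = ½ × 6.4602 × 49.0976 = 158.59.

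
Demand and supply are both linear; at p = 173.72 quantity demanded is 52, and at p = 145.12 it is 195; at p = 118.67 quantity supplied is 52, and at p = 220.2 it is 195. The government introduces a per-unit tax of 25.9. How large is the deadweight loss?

Demand slope = (145.12 − 173.72)/(195 − 52) = −0.2, so p = 184.12 − 0.2q.
Supply slope = (220.2 − 118.67)/(195 − 52) = 0.71, so p = 81.75 + 0.71q.
Competitive equilibrium: 184.12 − 0.2q = 81.75 + 0.71q → q* = 112.4945, p* = 161.6211.
With the tax, the buyer price exceeds the seller price by 25.9: (184.12 − 0.2q) − (81.75 + 0.71q) = 25.9 → q' = 84.033.
Δq = 112.4945 − 84.033 = 28.4615; the wedge equals the tax, 25.9.
Welfare loss = ½ × 28.4615 × 25.9 = 368.58.

368.58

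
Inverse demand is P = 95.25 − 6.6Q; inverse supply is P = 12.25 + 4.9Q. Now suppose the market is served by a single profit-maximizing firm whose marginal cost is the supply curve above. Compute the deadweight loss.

39.83

Competitive equilibrium: 95.25 − 6.6Q = 12.25 + 4.9Q → Q* = 7.2174, P* = 47.6152.
Marginal revenue: MR = 95.25 − 13.2Q. Set MR = MC: 95.25 − 13.2Q = 12.25 + 4.9Q → Q_m = 4.5856.
Price P_m = 95.25 − 6.6·4.5856 = 64.985; MC(Q_m) = 12.25 + 4.9·4.5856 = 34.7194.
Competitive Q* = 7.2174, so ΔQ = 2.6318; wedge = 64.985 − 34.7194 = 30.2656.
Deadweight loss = ½ × 2.6318 × 30.2656 = 39.83.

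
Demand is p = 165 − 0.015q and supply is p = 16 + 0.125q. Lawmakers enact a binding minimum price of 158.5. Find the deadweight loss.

Competitive equilibrium: 165 − 0.015q = 16 + 0.125q → q* = 1064.28571, p* = 149.03571.
At the floor p = 158.5, quantity demanded = (165 − 158.5)/0.015 = 433.33333.
Sellers' marginal cost at q' = 433.33333: 16 + 0.125·433.33333 = 70.16667.
Δq = 1064.28571 − 433.33333 = 630.95238; wedge = 158.5 − 70.16667 = 88.33333.
The triangle = ½ × 630.95238 × 88.33333 = 27867.06.

27867.06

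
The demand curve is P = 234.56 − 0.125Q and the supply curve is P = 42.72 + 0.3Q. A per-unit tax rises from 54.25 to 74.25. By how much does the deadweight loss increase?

Competitive equilibrium: 234.56 − 0.125Q = 42.72 + 0.3Q → Q* = 451.3882, P* = 178.1365.
For a per-unit tax t: ΔQ = t/0.425, so DWL = ½·t·(t/0.425) = t²/0.85.
At t = 54.25: DWL = 3462.426. At t = 74.25: DWL = 6485.956.
Increase = 6485.956 − 3462.426 = 3023.53.

3023.53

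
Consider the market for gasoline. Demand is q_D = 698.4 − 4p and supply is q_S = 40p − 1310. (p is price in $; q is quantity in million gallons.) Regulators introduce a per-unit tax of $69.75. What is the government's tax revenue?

$18287.18 million

In inverse form: demand p = 174.6 − 0.25q, supply p = 32.75 + 0.025q.
Competitive equilibrium: 174.6 − 0.25q = 32.75 + 0.025q → q* = 515.8182, p* = 45.6455.
With the tax, the buyer price exceeds the seller price by 69.75: (174.6 − 0.25q) − (32.75 + 0.025q) = 69.75 → q' = 262.1818.
Tax revenue = 69.75 × 262.1818 = $18287.18 million.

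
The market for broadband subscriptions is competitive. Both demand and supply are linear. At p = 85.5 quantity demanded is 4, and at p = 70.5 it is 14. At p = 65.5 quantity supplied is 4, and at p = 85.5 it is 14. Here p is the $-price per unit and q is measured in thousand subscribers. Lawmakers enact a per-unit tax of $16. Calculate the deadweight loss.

Demand slope = (70.5 − 85.5)/(14 − 4) = −1.5, so p = 91.5 − 1.5q.
Supply slope = (85.5 − 65.5)/(14 − 4) = 2, so p = 57.5 + 2q.
Competitive equilibrium: 91.5 − 1.5q = 57.5 + 2q → q* = 9.7143, p* = 76.9286.
With the tax, the buyer price exceeds the seller price by 16: (91.5 − 1.5q) − (57.5 + 2q) = 16 → q' = 5.1429.
Δq = 9.7143 − 5.1429 = 4.5714; the wedge equals the tax, 16.
Welfare loss = ½ × 4.5714 × 16 = $36.57 thousand.

$36.57 thousand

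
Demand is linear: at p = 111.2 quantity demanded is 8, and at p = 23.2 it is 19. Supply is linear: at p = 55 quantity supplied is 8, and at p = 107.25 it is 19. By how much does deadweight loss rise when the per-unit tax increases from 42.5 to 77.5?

164.71

Demand slope = (23.2 − 111.2)/(19 − 8) = −8, so p = 175.2 − 8q.
Supply slope = (107.25 − 55)/(19 − 8) = 4.75, so p = 17 + 4.75q.
Competitive equilibrium: 175.2 − 8q = 17 + 4.75q → q* = 12.4078, p* = 75.9373.
For a per-unit tax t: Δq = t/12.75, so DWL = ½·t·(t/12.75) = t²/25.5.
At t = 42.5: DWL = 70.833. At t = 77.5: DWL = 235.539.
Increase = 235.539 − 70.833 = 164.71.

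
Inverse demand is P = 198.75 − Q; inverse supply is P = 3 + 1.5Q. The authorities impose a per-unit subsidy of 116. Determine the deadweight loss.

2691.20

Competitive equilibrium: 198.75 − Q = 3 + 1.5Q → Q* = 78.3, P* = 120.45.
The subsidy lowers effective supply by 116: P = 1.5Q − 113.
New quantity: 198.75 − Q = 1.5Q − 113 → Q' = 124.7.
Overproduction ΔQ = 124.7 − 78.3 = 46.4; wedge = subsidy = 116.
Welfare loss = ½ × 46.4 × 116 = 2691.20.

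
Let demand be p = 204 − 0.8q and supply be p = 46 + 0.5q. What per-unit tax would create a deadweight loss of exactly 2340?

Competitive equilibrium: 204 − 0.8q = 46 + 0.5q → q* = 121.5385, p* = 106.7692.
A tax t gives Δq = t/1.3 and wedge t, so DWL = t²/2.6.
t²/2.6 = 2340 → t² = 6084 → t = 78.

78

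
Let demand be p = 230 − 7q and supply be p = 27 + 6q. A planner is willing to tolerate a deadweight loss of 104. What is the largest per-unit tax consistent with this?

52

Competitive equilibrium: 230 − 7q = 27 + 6q → q* = 15.6154, p* = 120.6923.
A tax t gives Δq = t/13 and wedge t, so DWL = t²/26.
t²/26 = 104 → t² = 2704 → t = 52.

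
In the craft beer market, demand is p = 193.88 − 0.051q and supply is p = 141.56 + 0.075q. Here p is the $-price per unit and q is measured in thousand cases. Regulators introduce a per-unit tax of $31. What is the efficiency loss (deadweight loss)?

$3813.49 thousand

Competitive equilibrium: 193.88 − 0.051q = 141.56 + 0.075q → q* = 415.2381, p* = 172.7029.
With the tax, the buyer price exceeds the seller price by 31: (193.88 − 0.051q) − (141.56 + 0.075q) = 31 → q' = 169.2063.
Δq = 415.2381 − 169.2063 = 246.0318; the wedge equals the tax, 31.
Deadweight loss = ½ × 246.0318 × 31 = $3813.49 thousand.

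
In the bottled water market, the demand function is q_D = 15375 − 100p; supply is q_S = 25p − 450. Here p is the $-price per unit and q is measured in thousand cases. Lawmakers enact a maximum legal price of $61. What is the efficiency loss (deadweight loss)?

$67240 thousand

In inverse form: demand p = 153.75 − 0.01q, supply p = 18 + 0.04q.
Competitive equilibrium: 153.75 − 0.01q = 18 + 0.04q → q* = 2715, p* = 126.6.
At the ceiling p = 61, quantity supplied = (61 − 18)/0.04 = 1075.
Willingness to pay at q' = 1075: 153.75 − 0.01·1075 = 143.
Δq = 2715 − 1075 = 1640; wedge = 143 − 61 = 82.
DWL = ½ × 1640 × 82 = $67240 thousand.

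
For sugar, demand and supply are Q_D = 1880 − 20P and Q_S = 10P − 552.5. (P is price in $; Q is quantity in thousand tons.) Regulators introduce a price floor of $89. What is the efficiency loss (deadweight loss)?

In inverse form: demand P = 94 − 0.05Q, supply P = 55.25 + 0.1Q.
Competitive equilibrium: 94 − 0.05Q = 55.25 + 0.1Q → Q* = 258.3333, P* = 81.0833.
At the floor P = 89, quantity demanded = (94 − 89)/0.05 = 100.
Sellers' marginal cost at Q' = 100: 55.25 + 0.1·100 = 65.25.
ΔQ = 258.3333 − 100 = 158.3333; wedge = 89 − 65.25 = 23.75.
The triangle = ½ × 158.3333 × 23.75 = $1880.21 thousand.

$1880.21 thousand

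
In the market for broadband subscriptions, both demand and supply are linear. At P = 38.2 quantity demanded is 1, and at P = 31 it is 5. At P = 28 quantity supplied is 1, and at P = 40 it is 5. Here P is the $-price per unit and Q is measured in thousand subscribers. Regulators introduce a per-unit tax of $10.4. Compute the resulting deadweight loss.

Demand slope = (31 − 38.2)/(5 − 1) = −1.8, so P = 40 − 1.8Q.
Supply slope = (40 − 28)/(5 − 1) = 3, so P = 25 + 3Q.
Competitive equilibrium: 40 − 1.8Q = 25 + 3Q → Q* = 3.125, P* = 34.375.
With the tax, the buyer price exceeds the seller price by 10.4: (40 − 1.8Q) − (25 + 3Q) = 10.4 → Q' = 0.9583.
ΔQ = 3.125 − 0.9583 = 2.1667; the wedge equals the tax, 10.4.
DWL = ½ × 2.1667 × 10.4 = $11.27 thousand.

$11.27 thousand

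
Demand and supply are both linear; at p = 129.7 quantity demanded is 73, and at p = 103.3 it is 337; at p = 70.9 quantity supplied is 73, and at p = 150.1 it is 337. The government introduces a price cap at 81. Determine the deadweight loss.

2568.89

Demand slope = (103.3 − 129.7)/(337 − 73) = −0.1, so p = 137 − 0.1q.
Supply slope = (150.1 − 70.9)/(337 − 73) = 0.3, so p = 49 + 0.3q.
Competitive equilibrium: 137 − 0.1q = 49 + 0.3q → q* = 220, p* = 115.
At the ceiling p = 81, quantity supplied = (81 − 49)/0.3 = 106.6667.
Willingness to pay at q' = 106.6667: 137 − 0.1·106.6667 = 126.3333.
Δq = 220 − 106.6667 = 113.3333; wedge = 126.3333 − 81 = 45.3333.
The triangle = ½ × 113.3333 × 45.3333 = 2568.89.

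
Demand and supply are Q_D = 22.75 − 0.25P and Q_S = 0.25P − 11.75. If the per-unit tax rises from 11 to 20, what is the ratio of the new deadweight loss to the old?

In inverse form: demand P = 91 − 4Q, supply P = 47 + 4Q.
Competitive equilibrium: 91 − 4Q = 47 + 4Q → Q* = 5.5, P* = 69.
For a per-unit tax t: ΔQ = t/8, so DWL = ½·t·(t/8) = t²/16.
At t = 11: DWL = 7.5625. At t = 20: DWL = 25.
Ratio = (20/11)² = 3.306.

3.306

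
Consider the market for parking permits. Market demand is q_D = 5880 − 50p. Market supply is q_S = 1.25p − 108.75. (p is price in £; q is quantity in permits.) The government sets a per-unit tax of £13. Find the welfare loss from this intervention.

£103.05

In inverse form: demand p = 117.6 − 0.02q, supply p = 87 + 0.8q.
Competitive equilibrium: 117.6 − 0.02q = 87 + 0.8q → q* = 37.3171, p* = 116.8537.
With the tax, the buyer price exceeds the seller price by 13: (117.6 − 0.02q) − (87 + 0.8q) = 13 → q' = 21.4634.
Δq = 37.3171 − 21.4634 = 15.8537; the wedge equals the tax, 13.
Welfare loss = ½ × 15.8537 × 13 = £103.05.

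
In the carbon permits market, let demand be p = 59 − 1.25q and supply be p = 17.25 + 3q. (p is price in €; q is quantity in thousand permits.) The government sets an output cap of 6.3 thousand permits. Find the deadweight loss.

€26.38 thousand

Competitive equilibrium: 59 − 1.25q = 17.25 + 3q → q* = 9.8235, p* = 46.7206.
At q = 6.3: demand price = 59 − 1.25·6.3 = 51.125; supply price = 17.25 + 3·6.3 = 36.15.
Δq = 9.8235 − 6.3 = 3.5235; wedge = 51.125 − 36.15 = 14.975.
The triangle = ½ × 3.5235 × 14.975 = €26.38 thousand.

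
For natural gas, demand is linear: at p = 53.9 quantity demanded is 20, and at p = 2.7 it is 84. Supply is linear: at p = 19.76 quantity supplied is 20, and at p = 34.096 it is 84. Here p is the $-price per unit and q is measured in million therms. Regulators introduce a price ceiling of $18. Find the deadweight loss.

$868.96 million

Demand slope = (2.7 − 53.9)/(84 − 20) = −0.8, so p = 69.9 − 0.8q.
Supply slope = (34.096 − 19.76)/(84 − 20) = 0.224, so p = 15.28 + 0.224q.
Competitive equilibrium: 69.9 − 0.8q = 15.28 + 0.224q → q* = 53.3398, p* = 27.2281.
At the ceiling p = 18, quantity supplied = (18 − 15.28)/0.224 = 12.1429.
Willingness to pay at q' = 12.1429: 69.9 − 0.8·12.1429 = 60.1857.
Δq = 53.3398 − 12.1429 = 41.1969; wedge = 60.1857 − 18 = 42.1857.
DWL = ½ × 41.1969 × 42.1857 = $868.96 million.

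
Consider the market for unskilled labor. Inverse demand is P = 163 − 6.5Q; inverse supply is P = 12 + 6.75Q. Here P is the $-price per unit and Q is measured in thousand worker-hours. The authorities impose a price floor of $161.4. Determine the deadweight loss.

Competitive equilibrium: 163 − 6.5Q = 12 + 6.75Q → Q* = 11.39623, P* = 88.92453.
At the floor P = 161.4, quantity demanded = (163 − 161.4)/6.5 = 0.24615.
Sellers' marginal cost at Q' = 0.24615: 12 + 6.75·0.24615 = 13.66151.
ΔQ = 11.39623 − 0.24615 = 11.15008; wedge = 161.4 − 13.66151 = 147.73849.
The triangle = ½ × 11.15008 × 147.73849 = $823.65 thousand.

$823.65 thousand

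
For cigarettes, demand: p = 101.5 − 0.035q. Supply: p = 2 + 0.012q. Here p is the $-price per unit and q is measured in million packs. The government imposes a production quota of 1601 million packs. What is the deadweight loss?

Competitive equilibrium: 101.5 − 0.035q = 2 + 0.012q → q* = 2117.0213, p* = 27.4043.
At q = 1601: demand price = 101.5 − 0.035·1601 = 45.465; supply price = 2 + 0.012·1601 = 21.212.
Δq = 2117.0213 − 1601 = 516.0213; wedge = 45.465 − 21.212 = 24.253.
The triangle = ½ × 516.0213 × 24.253 = $6257.53 million.

$6257.53 million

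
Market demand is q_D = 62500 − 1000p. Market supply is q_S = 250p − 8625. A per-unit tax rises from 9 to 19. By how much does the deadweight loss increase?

In inverse form: demand p = 62.5 − 0.001q, supply p = 34.5 + 0.004q.
Competitive equilibrium: 62.5 − 0.001q = 34.5 + 0.004q → q* = 5600, p* = 56.9.
For a per-unit tax t: Δq = t/0.005, so DWL = ½·t·(t/0.005) = t²/0.01.
At t = 9: DWL = 8100. At t = 19: DWL = 36100.
Increase = 36100 − 8100 = 28000.

28000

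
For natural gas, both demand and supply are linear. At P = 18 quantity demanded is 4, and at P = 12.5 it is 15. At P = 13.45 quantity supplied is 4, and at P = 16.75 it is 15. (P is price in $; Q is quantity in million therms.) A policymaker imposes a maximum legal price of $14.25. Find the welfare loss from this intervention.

Demand slope = (12.5 − 18)/(15 − 4) = −0.5, so P = 20 − 0.5Q.
Supply slope = (16.75 − 13.45)/(15 − 4) = 0.3, so P = 12.25 + 0.3Q.
Competitive equilibrium: 20 − 0.5Q = 12.25 + 0.3Q → Q* = 9.6875, P* = 15.1563.
At the ceiling P = 14.25, quantity supplied = (14.25 − 12.25)/0.3 = 6.6667.
Willingness to pay at Q' = 6.6667: 20 − 0.5·6.6667 = 16.6667.
ΔQ = 9.6875 − 6.6667 = 3.0208; wedge = 16.6667 − 14.25 = 2.4167.
The triangle = ½ × 3.0208 × 2.4167 = $3.65 million.

$3.65 million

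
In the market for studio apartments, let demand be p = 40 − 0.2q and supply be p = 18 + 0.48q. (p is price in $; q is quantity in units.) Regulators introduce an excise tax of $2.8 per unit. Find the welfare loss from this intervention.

$5.76

Competitive equilibrium: 40 − 0.2q = 18 + 0.48q → q* = 32.3529, p* = 33.5294.
With the tax, the buyer price exceeds the seller price by 2.8: (40 − 0.2q) − (18 + 0.48q) = 2.8 → q' = 28.2353.
Δq = 32.3529 − 28.2353 = 4.1176; the wedge equals the tax, 2.8.
The triangle = ½ × 4.1176 × 2.8 = $5.76.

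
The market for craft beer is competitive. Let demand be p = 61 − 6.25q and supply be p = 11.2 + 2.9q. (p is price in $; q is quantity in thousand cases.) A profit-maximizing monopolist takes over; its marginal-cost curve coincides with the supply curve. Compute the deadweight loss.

Competitive equilibrium: 61 − 6.25q = 11.2 + 2.9q → q* = 5.4426, p* = 26.9836.
Marginal revenue: MR = 61 − 12.5q. Set MR = MC: 61 − 12.5q = 11.2 + 2.9q → q_m = 3.2338.
Price p_m = 61 − 6.25·3.2338 = 40.7888; MC(q_m) = 11.2 + 2.9·3.2338 = 20.578.
Competitive q* = 5.4426, so Δq = 2.2088; wedge = 40.7888 − 20.578 = 20.2108.
The triangle = ½ × 2.2088 × 20.2108 = $22.32 thousand.

$22.32 thousand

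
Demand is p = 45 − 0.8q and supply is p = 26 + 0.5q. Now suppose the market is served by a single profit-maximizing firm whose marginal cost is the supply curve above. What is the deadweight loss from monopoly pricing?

20.15

Competitive equilibrium: 45 − 0.8q = 26 + 0.5q → q* = 14.6154, p* = 33.3077.
Marginal revenue: MR = 45 − 1.6q. Set MR = MC: 45 − 1.6q = 26 + 0.5q → q_m = 9.0476.
Price p_m = 45 − 0.8·9.0476 = 37.7619; MC(q_m) = 26 + 0.5·9.0476 = 30.5238.
Competitive q* = 14.6154, so Δq = 5.5678; wedge = 37.7619 − 30.5238 = 7.2381.
The triangle = ½ × 5.5678 × 7.2381 = 20.15.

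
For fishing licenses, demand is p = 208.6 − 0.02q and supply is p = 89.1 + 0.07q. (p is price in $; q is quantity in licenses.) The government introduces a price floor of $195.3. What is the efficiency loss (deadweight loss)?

$19767.35

Competitive equilibrium: 208.6 − 0.02q = 89.1 + 0.07q → q* = 1327.7778, p* = 182.0444.
At the floor p = 195.3, quantity demanded = (208.6 − 195.3)/0.02 = 665.
Sellers' marginal cost at q' = 665: 89.1 + 0.07·665 = 135.65.
Δq = 1327.7778 − 665 = 662.7778; wedge = 195.3 − 135.65 = 59.65.
Deadweight loss = ½ × 662.7778 × 59.65 = $19767.35.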